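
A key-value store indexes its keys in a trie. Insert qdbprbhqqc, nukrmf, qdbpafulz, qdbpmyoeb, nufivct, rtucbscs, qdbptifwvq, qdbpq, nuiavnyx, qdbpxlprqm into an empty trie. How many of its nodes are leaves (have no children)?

A leaf is a node with no children — equivalently, the end of a word that is not a proper prefix of any other stored word.
Those words: "nufivct", "nuiavnyx", "nukrmf", "qdbpafulz", "qdbpmyoeb", "qdbpq", "qdbprbhqqc", "qdbptifwvq", "qdbpxlprqm", "rtucbscs"
Leaf count: 10

10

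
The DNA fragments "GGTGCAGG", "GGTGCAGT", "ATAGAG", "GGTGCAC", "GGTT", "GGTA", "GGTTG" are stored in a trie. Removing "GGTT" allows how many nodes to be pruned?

Walk "GGTT" from the leaf back toward the root, removing each node that no remaining word uses.
Every node on "GGTT" is still needed (e.g. by "GGTTG"), so nothing is freed.
Nodes removed: 0

0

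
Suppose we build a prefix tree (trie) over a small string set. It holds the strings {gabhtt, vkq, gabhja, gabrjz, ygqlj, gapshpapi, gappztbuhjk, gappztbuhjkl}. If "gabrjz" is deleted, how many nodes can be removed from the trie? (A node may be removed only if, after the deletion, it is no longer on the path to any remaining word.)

Walk "gabrjz" from the leaf back toward the root, removing each node that no remaining word uses.
The suffix "rjz" (3 nodes) is used only by "gabrjz"; the node for "gab" still has the child "h", so pruning stops there.
Nodes removed: 3

3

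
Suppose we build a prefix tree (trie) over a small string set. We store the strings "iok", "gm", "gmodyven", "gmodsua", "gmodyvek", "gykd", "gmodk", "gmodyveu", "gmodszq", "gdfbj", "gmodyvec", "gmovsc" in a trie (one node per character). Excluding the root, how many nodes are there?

Trace insertions, counting only characters that open a new branch:
  "iok" → 3 new (i, o, k)
  "gm" → 2 new (g, m)
  "gmodyven" → prefix "gm" already present; 6 new (o, d, y, v, e, n)
  "gmodsua" → prefix "gmod" already present; 3 new (s, u, a)
  "gmodyvek" → prefix "gmodyve" already present; 1 new (k)
  "gykd" → prefix "g" already present; 3 new (y, k, d)
  "gmodk" → prefix "gmod" already present; 1 new (k)
  "gmodyveu" → prefix "gmodyve" already present; 1 new (u)
  "gmodszq" → prefix "gmods" already present; 2 new (z, q)
  "gdfbj" → prefix "g" already present; 4 new (d, f, b, j)
  "gmodyvec" → prefix "gmodyve" already present; 1 new (c)
  "gmovsc" → prefix "gmo" already present; 3 new (v, s, c)
Total nodes = 3 + 2 + 6 + 3 + 1 + 3 + 1 + 1 + 2 + 4 + 1 + 3 = 30

30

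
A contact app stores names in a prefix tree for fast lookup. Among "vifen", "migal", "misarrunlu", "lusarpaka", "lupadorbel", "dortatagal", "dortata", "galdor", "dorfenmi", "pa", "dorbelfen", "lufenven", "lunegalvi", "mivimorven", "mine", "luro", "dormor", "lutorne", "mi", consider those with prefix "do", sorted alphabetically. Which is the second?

dorfenmi

Words with prefix "do", in lexicographic order: "dorbelfen", "dorfenmi", "dormor", "dortata", "dortatagal"
Position 2: dorfenmi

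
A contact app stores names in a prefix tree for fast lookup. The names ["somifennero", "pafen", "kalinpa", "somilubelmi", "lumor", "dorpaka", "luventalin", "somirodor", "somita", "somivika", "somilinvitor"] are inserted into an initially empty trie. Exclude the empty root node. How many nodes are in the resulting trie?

For each word, the new-node count is its length minus the longest prefix already in the trie:
  "somifennero" → 11 new (s, o, m, i, f, e, n, n, e, r, o)
  "pafen" → 5 new (p, a, f, e, n)
  "kalinpa" → 7 new (k, a, l, i, n, p, a)
  "somilubelmi" → prefix "somi" already present; 7 new (l, u, b, e, l, m, i)
  "lumor" → 5 new (l, u, m, o, r)
  "dorpaka" → 7 new (d, o, r, p, a, k, a)
  "luventalin" → prefix "lu" already present; 8 new (v, e, n, t, a, l, i, n)
  "somirodor" → prefix "somi" already present; 5 new (r, o, d, o, r)
  "somita" → prefix "somi" already present; 2 new (t, a)
  "somivika" → prefix "somi" already present; 4 new (v, i, k, a)
  "somilinvitor" → prefix "somil" already present; 7 new (i, n, v, i, t, o, r)
Total nodes = 11 + 5 + 7 + 7 + 5 + 7 + 8 + 5 + 2 + 4 + 7 = 68

68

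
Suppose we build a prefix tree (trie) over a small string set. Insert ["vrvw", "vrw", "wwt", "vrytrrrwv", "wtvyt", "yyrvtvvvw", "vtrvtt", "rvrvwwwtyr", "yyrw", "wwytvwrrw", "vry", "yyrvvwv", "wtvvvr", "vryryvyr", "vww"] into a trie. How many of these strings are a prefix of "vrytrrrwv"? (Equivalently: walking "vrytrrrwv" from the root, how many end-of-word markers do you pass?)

Traverse "vrytrrrwv" character by character; count nodes along the way that are marked as word ends.
Prefixes of the query that are stored words: "vry", "vrytrrrwv"
Count: 2

2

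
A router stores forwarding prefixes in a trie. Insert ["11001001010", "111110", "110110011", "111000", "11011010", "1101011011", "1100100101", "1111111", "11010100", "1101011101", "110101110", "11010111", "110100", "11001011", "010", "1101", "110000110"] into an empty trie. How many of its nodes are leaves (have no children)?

A leaf is a node with no children — equivalently, the end of a word that is not a proper prefix of any other stored word.
Those words: "010", "110000110", "11001001010", "11001011", "110100", "11010100", "1101011011", "1101011101", "110110011", "11011010", "111000", "111110", "1111111"
Leaf count: 13

13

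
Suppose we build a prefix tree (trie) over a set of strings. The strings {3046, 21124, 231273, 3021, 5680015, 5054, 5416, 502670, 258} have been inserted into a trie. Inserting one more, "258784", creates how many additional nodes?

3

The longest prefix of "258784" already in the trie is "258" (length 3).
So 6 − 3 = 3 new nodes.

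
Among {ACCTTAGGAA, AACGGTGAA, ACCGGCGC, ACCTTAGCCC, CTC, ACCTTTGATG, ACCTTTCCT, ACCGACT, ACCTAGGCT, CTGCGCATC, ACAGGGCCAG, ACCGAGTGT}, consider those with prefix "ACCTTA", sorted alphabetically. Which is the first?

DFS of the "ACCTTA" subtree visits, in order: "ACCTTAGCCC", "ACCTTAGGAA"
Position 1: ACCTTAGCCC

ACCTTAGCCC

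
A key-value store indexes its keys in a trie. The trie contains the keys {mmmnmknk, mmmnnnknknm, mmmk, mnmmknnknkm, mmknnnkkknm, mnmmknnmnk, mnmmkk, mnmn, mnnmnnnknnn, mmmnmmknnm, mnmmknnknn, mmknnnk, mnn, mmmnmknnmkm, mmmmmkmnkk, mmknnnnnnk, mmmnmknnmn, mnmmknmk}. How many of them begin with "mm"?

Filter for entries beginning with "mm":
Words under "mm": mmknnnk, mmknnnkkknm, mmknnnnnnk, mmmk, mmmmmkmnkk, mmmnmknk, mmmnmknnmkm, mmmnmknnmn, mmmnmmknnm, mmmnnnknknm
Count: 10

10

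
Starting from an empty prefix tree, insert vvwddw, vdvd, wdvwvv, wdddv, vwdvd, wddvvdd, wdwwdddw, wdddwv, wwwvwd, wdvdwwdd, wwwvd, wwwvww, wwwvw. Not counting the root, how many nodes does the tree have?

Trace insertions, counting only characters that open a new branch:
  "vvwddw" → 6 new (v, v, w, d, d, w)
  "vdvd" → prefix "v" already present; 3 new (d, v, d)
  "wdvwvv" → 6 new (w, d, v, w, v, v)
  "wdddv" → prefix "wd" already present; 3 new (d, d, v)
  "vwdvd" → prefix "v" already present; 4 new (w, d, v, d)
  "wddvvdd" → prefix "wdd" already present; 4 new (v, v, d, d)
  "wdwwdddw" → prefix "wd" already present; 6 new (w, w, d, d, d, w)
  "wdddwv" → prefix "wddd" already present; 2 new (w, v)
  "wwwvwd" → prefix "w" already present; 5 new (w, w, v, w, d)
  "wdvdwwdd" → prefix "wdv" already present; 5 new (d, w, w, d, d)
  "wwwvd" → prefix "wwwv" already present; 1 new (d)
  "wwwvww" → prefix "wwwvw" already present; 1 new (w)
  "wwwvw" → prefix "wwwvw" already present; 0 new (none)
Total nodes = 6 + 3 + 6 + 3 + 4 + 4 + 6 + 2 + 5 + 5 + 1 + 1 + 0 = 46

46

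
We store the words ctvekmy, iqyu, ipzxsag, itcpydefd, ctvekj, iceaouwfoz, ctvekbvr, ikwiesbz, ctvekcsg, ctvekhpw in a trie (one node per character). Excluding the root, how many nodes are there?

51

Trace insertions, counting only characters that open a new branch:
  "ctvekmy" → 7 new (c, t, v, e, k, m, y)
  "iqyu" → 4 new (i, q, y, u)
  "ipzxsag" → prefix "i" already present; 6 new (p, z, x, s, a, g)
  "itcpydefd" → prefix "i" already present; 8 new (t, c, p, y, d, e, f, d)
  "ctvekj" → prefix "ctvek" already present; 1 new (j)
  "iceaouwfoz" → prefix "i" already present; 9 new (c, e, a, o, u, w, f, o, z)
  "ctvekbvr" → prefix "ctvek" already present; 3 new (b, v, r)
  "ikwiesbz" → prefix "i" already present; 7 new (k, w, i, e, s, b, z)
  "ctvekcsg" → prefix "ctvek" already present; 3 new (c, s, g)
  "ctvekhpw" → prefix "ctvek" already present; 3 new (h, p, w)
Total nodes = 7 + 4 + 6 + 8 + 1 + 9 + 3 + 7 + 3 + 3 = 51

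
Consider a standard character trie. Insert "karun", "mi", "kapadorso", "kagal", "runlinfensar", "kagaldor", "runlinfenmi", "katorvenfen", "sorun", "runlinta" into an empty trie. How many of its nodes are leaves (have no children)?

9

A leaf is a node with no children — equivalently, the end of a word that is not a proper prefix of any other stored word.
Those words: "kagaldor", "kapadorso", "karun", "katorvenfen", "mi", "runlinfenmi", "runlinfensar", "runlinta", "sorun"
Leaf count: 9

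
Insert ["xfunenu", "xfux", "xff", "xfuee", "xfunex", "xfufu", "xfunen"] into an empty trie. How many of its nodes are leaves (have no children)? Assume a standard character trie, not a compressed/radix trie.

A leaf is a node with no children — equivalently, the end of a word that is not a proper prefix of any other stored word.
Those words: "xff", "xfuee", "xfufu", "xfunenu", "xfunex", "xfux"
Leaf count: 6

6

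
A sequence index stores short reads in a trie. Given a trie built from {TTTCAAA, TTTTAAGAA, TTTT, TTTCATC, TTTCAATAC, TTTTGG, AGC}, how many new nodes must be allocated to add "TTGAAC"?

4

"TT" is already a path in the trie; the remaining "GAAC" must be added.
New nodes needed: |"TTGAAC"| − 2 = 6 − 2 = 4.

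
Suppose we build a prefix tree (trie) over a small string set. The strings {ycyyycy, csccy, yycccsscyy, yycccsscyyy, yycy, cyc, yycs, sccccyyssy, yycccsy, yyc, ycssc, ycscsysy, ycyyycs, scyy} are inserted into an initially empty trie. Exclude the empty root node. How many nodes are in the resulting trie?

48

Count nodes per top-level branch (shared prefixes stored once):
  'c'-branch (csccy, cyc): 7 nodes
  's'-branch (sccccyyssy, scyy): 12 nodes
  'y'-branch (ycscsysy, ycssc, ycyyycs, ycyyycy, yyc, yycccsscyy, yycccsscyyy, yycccsy, yycs, yycy): 29 nodes
Sum: 48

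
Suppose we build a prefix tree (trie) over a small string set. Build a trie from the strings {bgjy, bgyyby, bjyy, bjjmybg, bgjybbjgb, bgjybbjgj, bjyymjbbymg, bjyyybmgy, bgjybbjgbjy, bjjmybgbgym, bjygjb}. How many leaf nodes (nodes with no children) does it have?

A leaf is a node with no children — equivalently, the end of a word that is not a proper prefix of any other stored word.
Those words: "bgjybbjgbjy", "bgjybbjgj", "bgyyby", "bjjmybgbgym", "bjygjb", "bjyymjbbymg", "bjyyybmgy"
Leaf count: 7

7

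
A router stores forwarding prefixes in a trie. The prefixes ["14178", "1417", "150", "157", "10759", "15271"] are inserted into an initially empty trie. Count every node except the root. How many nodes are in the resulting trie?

Trace insertions, counting only characters that open a new branch:
  "14178" → 5 new (1, 4, 1, 7, 8)
  "1417" → prefix "1417" already present; 0 new (none)
  "150" → prefix "1" already present; 2 new (5, 0)
  "157" → prefix "15" already present; 1 new (7)
  "10759" → prefix "1" already present; 4 new (0, 7, 5, 9)
  "15271" → prefix "15" already present; 3 new (2, 7, 1)
Total nodes = 5 + 0 + 2 + 1 + 4 + 3 = 15

15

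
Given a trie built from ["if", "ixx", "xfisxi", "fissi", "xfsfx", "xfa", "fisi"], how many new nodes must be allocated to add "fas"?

2

The longest prefix of "fas" already in the trie is "f" (length 1).
Each of the 2 remaining characters creates one node.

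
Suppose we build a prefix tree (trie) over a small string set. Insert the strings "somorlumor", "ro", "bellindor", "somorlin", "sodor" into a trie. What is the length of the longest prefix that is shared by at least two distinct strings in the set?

Equivalently: take the maximum, over all pairs, of their longest common prefix length.
"somorlin" and "somorlumor" agree on "somorl" (6 characters) before diverging; nothing deeper is shared.
Longest shared-prefix length: 6

6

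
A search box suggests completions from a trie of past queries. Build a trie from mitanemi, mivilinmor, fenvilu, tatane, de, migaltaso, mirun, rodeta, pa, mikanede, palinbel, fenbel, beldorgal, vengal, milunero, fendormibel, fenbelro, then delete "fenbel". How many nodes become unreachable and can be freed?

A node on "fenbel"'s path can go only if nothing else ends at it or branches off below it.
Every node on "fenbel" is still needed (e.g. by "fenbelro"), so nothing is freed.
Nodes removed: 0

0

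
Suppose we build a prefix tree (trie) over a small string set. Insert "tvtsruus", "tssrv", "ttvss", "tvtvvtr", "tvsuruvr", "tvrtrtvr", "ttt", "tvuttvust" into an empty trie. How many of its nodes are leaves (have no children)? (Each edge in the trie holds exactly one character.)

Leaves are exactly the stored words that no other stored word extends.
Those words: "tssrv", "ttt", "ttvss", "tvrtrtvr", "tvsuruvr", "tvtsruus", "tvtvvtr", "tvuttvust"
Leaf count: 8

8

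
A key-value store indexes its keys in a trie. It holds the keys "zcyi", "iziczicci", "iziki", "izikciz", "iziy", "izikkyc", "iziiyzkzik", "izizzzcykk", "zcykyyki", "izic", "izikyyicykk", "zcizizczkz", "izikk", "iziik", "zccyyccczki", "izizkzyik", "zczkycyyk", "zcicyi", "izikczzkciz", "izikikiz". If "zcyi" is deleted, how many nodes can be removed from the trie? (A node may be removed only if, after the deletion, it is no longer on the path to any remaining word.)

1

A node on "zcyi"'s path can go only if nothing else ends at it or branches off below it.
The suffix "i" (1 node) is used only by "zcyi"; the node for "zcy" still has the child "k", so pruning stops there.
Nodes removed: 1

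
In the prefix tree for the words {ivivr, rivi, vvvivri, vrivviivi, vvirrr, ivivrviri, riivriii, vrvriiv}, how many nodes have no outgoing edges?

Leaves are exactly the stored words that no other stored word extends.
Those words: "ivivrviri", "riivriii", "rivi", "vrivviivi", "vrvriiv", "vvirrr", "vvvivri"
Leaf count: 7

7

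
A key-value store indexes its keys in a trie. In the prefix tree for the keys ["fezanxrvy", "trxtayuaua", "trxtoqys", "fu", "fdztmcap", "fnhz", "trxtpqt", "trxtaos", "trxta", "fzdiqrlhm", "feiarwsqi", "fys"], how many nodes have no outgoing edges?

Leaves are exactly the stored words that no other stored word extends.
Those words: "fdztmcap", "feiarwsqi", "fezanxrvy", "fnhz", "fu", "fys", "fzdiqrlhm", "trxtaos", "trxtayuaua", "trxtoqys", "trxtpqt"
Leaf count: 11

11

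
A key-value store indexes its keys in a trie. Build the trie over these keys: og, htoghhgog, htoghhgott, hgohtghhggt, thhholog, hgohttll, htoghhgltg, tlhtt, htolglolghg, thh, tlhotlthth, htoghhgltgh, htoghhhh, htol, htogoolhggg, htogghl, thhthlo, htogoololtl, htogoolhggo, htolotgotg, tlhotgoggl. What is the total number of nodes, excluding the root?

For each word, the new-node count is its length minus the longest prefix already in the trie:
  "og" → 2 new (o, g)
  "htoghhgog" → 9 new (h, t, o, g, h, h, g, o, g)
  "htoghhgott" → prefix "htoghhgo" already present; 2 new (t, t)
  "hgohtghhggt" → prefix "h" already present; 10 new (g, o, h, t, g, h, h, g, g, t)
  "thhholog" → 8 new (t, h, h, h, o, l, o, g)
  "hgohttll" → prefix "hgoht" already present; 3 new (t, l, l)
  "htoghhgltg" → prefix "htoghhg" already present; 3 new (l, t, g)
  "tlhtt" → prefix "t" already present; 4 new (l, h, t, t)
  "htolglolghg" → prefix "hto" already present; 8 new (l, g, l, o, l, g, h, g)
  "thh" → prefix "thh" already present; 0 new (none)
  "tlhotlthth" → prefix "tlh" already present; 7 new (o, t, l, t, h, t, h)
  "htoghhgltgh" → prefix "htoghhgltg" already present; 1 new (h)
  "htoghhhh" → prefix "htoghh" already present; 2 new (h, h)
  "htol" → prefix "htol" already present; 0 new (none)
  "htogoolhggg" → prefix "htog" already present; 7 new (o, o, l, h, g, g, g)
  "htogghl" → prefix "htog" already present; 3 new (g, h, l)
  "thhthlo" → prefix "thh" already present; 4 new (t, h, l, o)
  "htogoololtl" → prefix "htogool" already present; 4 new (o, l, t, l)
  "htogoolhggo" → prefix "htogoolhgg" already present; 1 new (o)
  "htolotgotg" → prefix "htol" already present; 6 new (o, t, g, o, t, g)
  "tlhotgoggl" → prefix "tlhot" already present; 5 new (g, o, g, g, l)
Total nodes = 2 + 9 + 2 + 10 + 8 + 3 + 3 + 4 + 8 + 0 + 7 + 1 + 2 + 0 + 7 + 3 + 4 + 4 + 1 + 6 + 5 = 89

89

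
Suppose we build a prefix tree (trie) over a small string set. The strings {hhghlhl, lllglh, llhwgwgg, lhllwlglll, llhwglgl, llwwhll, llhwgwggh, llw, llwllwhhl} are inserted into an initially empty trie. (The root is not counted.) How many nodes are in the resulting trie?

43

Insert word by word; a character creates a node only if that edge doesn't already exist:
  "hhghlhl" → 7 new (h, h, g, h, l, h, l)
  "lllglh" → 6 new (l, l, l, g, l, h)
  "llhwgwgg" → prefix "ll" already present; 6 new (h, w, g, w, g, g)
  "lhllwlglll" → prefix "l" already present; 9 new (h, l, l, w, l, g, l, l, l)
  "llhwglgl" → prefix "llhwg" already present; 3 new (l, g, l)
  "llwwhll" → prefix "ll" already present; 5 new (w, w, h, l, l)
  "llhwgwggh" → prefix "llhwgwgg" already present; 1 new (h)
  "llw" → prefix "llw" already present; 0 new (none)
  "llwllwhhl" → prefix "llw" already present; 6 new (l, l, w, h, h, l)
Total nodes = 7 + 6 + 6 + 9 + 3 + 5 + 1 + 0 + 6 = 43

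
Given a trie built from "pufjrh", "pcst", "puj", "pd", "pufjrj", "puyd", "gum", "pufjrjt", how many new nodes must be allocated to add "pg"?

The longest prefix of "pg" already in the trie is "p" (length 1).
So 2 − 1 = 1 new nodes.

1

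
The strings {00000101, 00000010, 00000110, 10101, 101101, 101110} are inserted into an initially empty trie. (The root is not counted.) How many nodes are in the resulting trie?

For each word, the new-node count is its length minus the longest prefix already in the trie:
  "00000101" → 8 new (0, 0, 0, 0, 0, 1, 0, 1)
  "00000010" → prefix "00000" already present; 3 new (0, 1, 0)
  "00000110" → prefix "000001" already present; 2 new (1, 0)
  "10101" → 5 new (1, 0, 1, 0, 1)
  "101101" → prefix "101" already present; 3 new (1, 0, 1)
  "101110" → prefix "1011" already present; 2 new (1, 0)
Total nodes = 8 + 3 + 2 + 5 + 3 + 2 = 23

23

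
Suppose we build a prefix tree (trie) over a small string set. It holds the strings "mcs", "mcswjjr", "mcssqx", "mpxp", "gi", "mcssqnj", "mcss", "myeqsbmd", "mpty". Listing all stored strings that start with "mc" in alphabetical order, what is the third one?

DFS of the "mc" subtree visits, in order: "mcs", "mcss", "mcssqnj", "mcssqx", "mcswjjr"
The 3rd is mcssqnj.

mcssqnj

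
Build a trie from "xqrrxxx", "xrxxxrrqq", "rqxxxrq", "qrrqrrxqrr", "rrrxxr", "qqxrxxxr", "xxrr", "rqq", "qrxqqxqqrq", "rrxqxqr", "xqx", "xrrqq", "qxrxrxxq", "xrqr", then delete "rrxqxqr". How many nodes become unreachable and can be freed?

5

After clearing the end-marker at "rrxqxqr", prune upward until reaching a node still needed by another word.
The suffix "xqxqr" (5 nodes) is used only by "rrxqxqr"; the node for "rr" still has the child "r", so pruning stops there.
Nodes removed: 5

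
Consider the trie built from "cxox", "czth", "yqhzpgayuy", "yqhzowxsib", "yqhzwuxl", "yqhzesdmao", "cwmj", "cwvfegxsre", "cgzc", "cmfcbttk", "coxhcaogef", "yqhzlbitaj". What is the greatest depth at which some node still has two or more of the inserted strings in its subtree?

The deepest shared node is where two words last agree before diverging.
"yqhzesdmao" and "yqhzlbitaj" agree on "yqhz" (4 characters) before diverging; nothing deeper is shared.
Longest shared-prefix length: 4

4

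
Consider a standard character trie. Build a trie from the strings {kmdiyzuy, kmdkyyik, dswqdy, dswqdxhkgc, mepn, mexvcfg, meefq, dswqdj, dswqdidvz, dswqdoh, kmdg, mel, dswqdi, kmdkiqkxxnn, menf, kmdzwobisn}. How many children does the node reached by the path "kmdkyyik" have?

Walk "kmdkyyik" from the root, arriving at one node.
No stored string extends past "kmdkyyik".
That node has 0 child edges.

0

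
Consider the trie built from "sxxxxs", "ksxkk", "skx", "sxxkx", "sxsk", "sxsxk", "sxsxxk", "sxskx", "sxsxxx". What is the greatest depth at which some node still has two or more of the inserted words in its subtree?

Equivalently: take the maximum, over all pairs, of their longest common prefix length.
"sxsxxk" and "sxsxxx" agree on "sxsxx" (5 characters) before diverging; nothing deeper is shared.
Longest shared-prefix length: 5

5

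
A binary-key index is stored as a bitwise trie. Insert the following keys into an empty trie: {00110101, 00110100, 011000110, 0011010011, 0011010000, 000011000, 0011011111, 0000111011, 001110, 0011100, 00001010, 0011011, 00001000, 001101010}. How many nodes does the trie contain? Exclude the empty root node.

45

Trace insertions, counting only characters that open a new branch:
  "00110101" → 8 new (0, 0, 1, 1, 0, 1, 0, 1)
  "00110100" → prefix "0011010" already present; 1 new (0)
  "011000110" → prefix "0" already present; 8 new (1, 1, 0, 0, 0, 1, 1, 0)
  "0011010011" → prefix "00110100" already present; 2 new (1, 1)
  "0011010000" → prefix "00110100" already present; 2 new (0, 0)
  "000011000" → prefix "00" already present; 7 new (0, 0, 1, 1, 0, 0, 0)
  "0011011111" → prefix "001101" already present; 4 new (1, 1, 1, 1)
  "0000111011" → prefix "000011" already present; 4 new (1, 0, 1, 1)
  "001110" → prefix "0011" already present; 2 new (1, 0)
  "0011100" → prefix "001110" already present; 1 new (0)
  "00001010" → prefix "00001" already present; 3 new (0, 1, 0)
  "0011011" → prefix "0011011" already present; 0 new (none)
  "00001000" → prefix "000010" already present; 2 new (0, 0)
  "001101010" → prefix "00110101" already present; 1 new (0)
Total nodes = 8 + 1 + 8 + 2 + 2 + 7 + 4 + 4 + 2 + 1 + 3 + 0 + 2 + 1 = 45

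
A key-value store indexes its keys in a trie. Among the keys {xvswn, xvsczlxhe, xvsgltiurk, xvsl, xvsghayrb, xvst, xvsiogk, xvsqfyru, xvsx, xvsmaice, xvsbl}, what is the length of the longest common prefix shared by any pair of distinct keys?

Look for the deepest trie node that still has at least two words in its subtree.
"xvsghayrb" and "xvsgltiurk" agree on "xvsg" (4 characters) before diverging; nothing deeper is shared.
Longest shared-prefix length: 4

4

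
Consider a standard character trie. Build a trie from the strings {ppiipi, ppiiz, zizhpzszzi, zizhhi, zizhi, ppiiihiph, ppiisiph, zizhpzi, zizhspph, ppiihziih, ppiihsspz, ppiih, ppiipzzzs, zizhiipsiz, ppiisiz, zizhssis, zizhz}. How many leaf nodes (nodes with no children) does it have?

A leaf is a node with no children — equivalently, the end of a word that is not a proper prefix of any other stored word.
Those words: "ppiihsspz", "ppiihziih", "ppiiihiph", "ppiipi", "ppiipzzzs", "ppiisiph", "ppiisiz", "ppiiz", "zizhhi", "zizhiipsiz", "zizhpzi", "zizhpzszzi", "zizhspph", "zizhssis", "zizhz"
Leaf count: 15

15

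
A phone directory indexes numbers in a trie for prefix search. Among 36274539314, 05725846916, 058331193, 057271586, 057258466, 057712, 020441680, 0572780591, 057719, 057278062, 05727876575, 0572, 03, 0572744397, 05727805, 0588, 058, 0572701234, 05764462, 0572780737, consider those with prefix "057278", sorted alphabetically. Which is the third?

057278062

Filter for "057278…" and sort: "05727805", "0572780591", "057278062", "0572780737", "05727876575"
Position 3: 057278062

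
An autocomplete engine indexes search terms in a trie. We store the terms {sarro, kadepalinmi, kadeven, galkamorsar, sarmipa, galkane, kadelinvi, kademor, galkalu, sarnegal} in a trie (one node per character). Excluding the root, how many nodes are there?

Insert word by word; a character creates a node only if that edge doesn't already exist:
  "sarro" → 5 new (s, a, r, r, o)
  "kadepalinmi" → 11 new (k, a, d, e, p, a, l, i, n, m, i)
  "kadeven" → prefix "kade" already present; 3 new (v, e, n)
  "galkamorsar" → 11 new (g, a, l, k, a, m, o, r, s, a, r)
  "sarmipa" → prefix "sar" already present; 4 new (m, i, p, a)
  "galkane" → prefix "galka" already present; 2 new (n, e)
  "kadelinvi" → prefix "kade" already present; 5 new (l, i, n, v, i)
  "kademor" → prefix "kade" already present; 3 new (m, o, r)
  "galkalu" → prefix "galka" already present; 2 new (l, u)
  "sarnegal" → prefix "sar" already present; 5 new (n, e, g, a, l)
Total nodes = 5 + 11 + 3 + 11 + 4 + 2 + 5 + 3 + 2 + 5 = 51

51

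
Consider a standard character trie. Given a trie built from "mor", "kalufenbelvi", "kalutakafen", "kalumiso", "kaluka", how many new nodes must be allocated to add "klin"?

Walking "klin" from the root, the first 1 characters ("k") follow existing edges; "l" is the first miss.
Each of the 3 remaining characters creates one node.

3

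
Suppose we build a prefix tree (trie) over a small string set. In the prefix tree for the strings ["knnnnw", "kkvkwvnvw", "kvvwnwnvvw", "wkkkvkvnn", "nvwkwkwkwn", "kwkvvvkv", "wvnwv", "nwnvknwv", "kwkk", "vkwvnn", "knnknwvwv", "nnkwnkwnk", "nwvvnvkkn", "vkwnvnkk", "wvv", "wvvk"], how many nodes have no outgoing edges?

A leaf is a node with no children — equivalently, the end of a word that is not a proper prefix of any other stored word.
Those words: "kkvkwvnvw", "knnknwvwv", "knnnnw", "kvvwnwnvvw", "kwkk", "kwkvvvkv", "nnkwnkwnk", "nvwkwkwkwn", "nwnvknwv", "nwvvnvkkn", "vkwnvnkk", "vkwvnn", "wkkkvkvnn", "wvnwv", "wvvk"
Leaf count: 15

15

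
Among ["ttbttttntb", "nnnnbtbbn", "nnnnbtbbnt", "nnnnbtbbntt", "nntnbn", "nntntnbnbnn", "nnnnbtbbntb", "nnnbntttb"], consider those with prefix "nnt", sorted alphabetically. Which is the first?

Words with prefix "nnt", in lexicographic order: "nntnbn", "nntntnbnbnn"
The 1st is nntnbn.

nntnbn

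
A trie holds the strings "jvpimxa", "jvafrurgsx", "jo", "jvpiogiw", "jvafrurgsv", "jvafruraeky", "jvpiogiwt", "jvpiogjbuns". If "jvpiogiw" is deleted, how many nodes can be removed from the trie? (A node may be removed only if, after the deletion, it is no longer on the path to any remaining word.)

After clearing the end-marker at "jvpiogiw", prune upward until reaching a node still needed by another word.
Every node on "jvpiogiw" is still needed (e.g. by "jvpiogiwt"), so nothing is freed.
Nodes removed: 0

0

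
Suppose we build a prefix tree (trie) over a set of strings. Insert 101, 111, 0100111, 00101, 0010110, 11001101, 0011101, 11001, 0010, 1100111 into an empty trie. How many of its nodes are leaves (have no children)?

Leaves are exactly the stored words that no other stored word extends.
Those words: "0010110", "0011101", "0100111", "101", "11001101", "1100111", "111"
Leaf count: 7

7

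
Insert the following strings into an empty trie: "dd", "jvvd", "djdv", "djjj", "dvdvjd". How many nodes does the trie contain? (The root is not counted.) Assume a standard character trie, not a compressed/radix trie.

Count nodes per top-level branch (shared prefixes stored once):
  'd'-branch (dd, djdv, djjj, dvdvjd): 12 nodes
  'j'-branch (jvvd): 4 nodes
Sum: 16

16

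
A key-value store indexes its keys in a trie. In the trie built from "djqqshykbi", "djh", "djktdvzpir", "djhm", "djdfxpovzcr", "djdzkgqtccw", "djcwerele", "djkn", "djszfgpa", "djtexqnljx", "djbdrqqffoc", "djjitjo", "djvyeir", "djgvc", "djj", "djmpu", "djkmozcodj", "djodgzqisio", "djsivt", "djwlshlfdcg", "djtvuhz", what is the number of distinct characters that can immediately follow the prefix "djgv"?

Walk "djgv" from the root, arriving at one node.
Characters that immediately follow "djgv" among the stored strings: {c}.
That node has 1 child edge.

1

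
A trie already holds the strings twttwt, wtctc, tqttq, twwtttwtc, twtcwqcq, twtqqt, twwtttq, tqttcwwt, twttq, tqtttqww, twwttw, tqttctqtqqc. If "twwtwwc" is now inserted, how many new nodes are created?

The longest prefix of "twwtwwc" already in the trie is "twwt" (length 4).
Each of the 3 remaining characters creates one node.

3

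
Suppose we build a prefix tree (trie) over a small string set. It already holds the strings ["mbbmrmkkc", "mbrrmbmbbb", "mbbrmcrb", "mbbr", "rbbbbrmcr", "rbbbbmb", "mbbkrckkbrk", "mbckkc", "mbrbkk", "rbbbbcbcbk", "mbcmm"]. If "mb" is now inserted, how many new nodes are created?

"mb" is already a full path in the trie; only an end-marker is added.
No new nodes are needed: 0.

0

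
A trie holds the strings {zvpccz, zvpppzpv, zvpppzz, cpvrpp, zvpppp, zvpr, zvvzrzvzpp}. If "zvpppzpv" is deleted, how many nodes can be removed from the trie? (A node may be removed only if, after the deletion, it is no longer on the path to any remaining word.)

Walk "zvpppzpv" from the leaf back toward the root, removing each node that no remaining word uses.
The suffix "pv" (2 nodes) is used only by "zvpppzpv"; the node for "zvpppz" still has the child "z", so pruning stops there.
Nodes removed: 2

2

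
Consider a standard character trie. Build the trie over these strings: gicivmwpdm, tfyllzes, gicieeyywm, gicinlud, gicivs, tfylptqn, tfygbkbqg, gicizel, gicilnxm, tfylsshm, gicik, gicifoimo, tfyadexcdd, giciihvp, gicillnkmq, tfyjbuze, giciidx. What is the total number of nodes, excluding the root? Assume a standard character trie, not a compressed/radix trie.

79

Trace insertions, counting only characters that open a new branch:
  "gicivmwpdm" → 10 new (g, i, c, i, v, m, w, p, d, m)
  "tfyllzes" → 8 new (t, f, y, l, l, z, e, s)
  "gicieeyywm" → prefix "gici" already present; 6 new (e, e, y, y, w, m)
  "gicinlud" → prefix "gici" already present; 4 new (n, l, u, d)
  "gicivs" → prefix "giciv" already present; 1 new (s)
  "tfylptqn" → prefix "tfyl" already present; 4 new (p, t, q, n)
  "tfygbkbqg" → prefix "tfy" already present; 6 new (g, b, k, b, q, g)
  "gicizel" → prefix "gici" already present; 3 new (z, e, l)
  "gicilnxm" → prefix "gici" already present; 4 new (l, n, x, m)
  "tfylsshm" → prefix "tfyl" already present; 4 new (s, s, h, m)
  "gicik" → prefix "gici" already present; 1 new (k)
  "gicifoimo" → prefix "gici" already present; 5 new (f, o, i, m, o)
  "tfyadexcdd" → prefix "tfy" already present; 7 new (a, d, e, x, c, d, d)
  "giciihvp" → prefix "gici" already present; 4 new (i, h, v, p)
  "gicillnkmq" → prefix "gicil" already present; 5 new (l, n, k, m, q)
  "tfyjbuze" → prefix "tfy" already present; 5 new (j, b, u, z, e)
  "giciidx" → prefix "gicii" already present; 2 new (d, x)
Total nodes = 10 + 8 + 6 + 4 + 1 + 4 + 6 + 3 + 4 + 4 + 1 + 5 + 7 + 4 + 5 + 5 + 2 = 79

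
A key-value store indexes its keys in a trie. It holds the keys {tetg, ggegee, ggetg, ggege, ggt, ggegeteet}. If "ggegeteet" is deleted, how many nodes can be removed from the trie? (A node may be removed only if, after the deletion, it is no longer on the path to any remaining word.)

4

After clearing the end-marker at "ggegeteet", prune upward until reaching a node still needed by another word.
The suffix "teet" (4 nodes) is used only by "ggegeteet"; the node for "ggege" still has the child "e", so pruning stops there.
Nodes removed: 4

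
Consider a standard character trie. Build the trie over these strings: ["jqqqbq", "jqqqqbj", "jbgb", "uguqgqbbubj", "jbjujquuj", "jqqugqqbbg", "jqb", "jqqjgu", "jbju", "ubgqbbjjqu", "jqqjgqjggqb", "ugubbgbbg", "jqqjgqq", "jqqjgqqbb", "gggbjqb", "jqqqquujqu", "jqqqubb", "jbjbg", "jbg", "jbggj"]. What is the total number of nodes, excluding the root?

84

Count nodes per top-level branch (shared prefixes stored once):
  'g'-branch (gggbjqb): 7 nodes
  'j'-branch (jbg, jbgb, jbggj, jbjbg, jbju, jbjujquuj, jqb, jqqjgqjggqb, jqqjgqq, jqqjgqqbb, jqqjgu, jqqqbq, jqqqqbj, jqqqquujqu, jqqqubb, jqqugqqbbg): 51 nodes
  'u'-branch (ubgqbbjjqu, ugubbgbbg, uguqgqbbubj): 26 nodes
Sum: 84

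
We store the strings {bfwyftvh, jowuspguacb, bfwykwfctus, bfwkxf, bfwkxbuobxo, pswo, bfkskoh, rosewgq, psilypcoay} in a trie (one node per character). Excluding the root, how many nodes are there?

For each word, the new-node count is its length minus the longest prefix already in the trie:
  "bfwyftvh" → 8 new (b, f, w, y, f, t, v, h)
  "jowuspguacb" → 11 new (j, o, w, u, s, p, g, u, a, c, b)
  "bfwykwfctus" → prefix "bfwy" already present; 7 new (k, w, f, c, t, u, s)
  "bfwkxf" → prefix "bfw" already present; 3 new (k, x, f)
  "bfwkxbuobxo" → prefix "bfwkx" already present; 6 new (b, u, o, b, x, o)
  "pswo" → 4 new (p, s, w, o)
  "bfkskoh" → prefix "bf" already present; 5 new (k, s, k, o, h)
  "rosewgq" → 7 new (r, o, s, e, w, g, q)
  "psilypcoay" → prefix "ps" already present; 8 new (i, l, y, p, c, o, a, y)
Total nodes = 8 + 11 + 7 + 3 + 6 + 4 + 5 + 7 + 8 = 59

59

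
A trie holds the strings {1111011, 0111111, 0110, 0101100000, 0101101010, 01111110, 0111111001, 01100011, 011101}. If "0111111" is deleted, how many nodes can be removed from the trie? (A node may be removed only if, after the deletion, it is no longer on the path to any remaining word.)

A node on "0111111"'s path can go only if nothing else ends at it or branches off below it.
Every node on "0111111" is still needed (e.g. by "01111110"), so nothing is freed.
Nodes removed: 0

0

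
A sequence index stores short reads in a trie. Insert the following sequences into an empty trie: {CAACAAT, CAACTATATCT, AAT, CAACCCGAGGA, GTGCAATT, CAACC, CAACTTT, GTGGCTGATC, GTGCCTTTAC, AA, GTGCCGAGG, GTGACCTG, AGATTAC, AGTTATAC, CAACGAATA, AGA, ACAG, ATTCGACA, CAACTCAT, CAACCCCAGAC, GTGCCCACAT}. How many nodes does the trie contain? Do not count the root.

Count nodes per top-level branch (shared prefixes stored once):
  'A'-branch (AA, AAT, ACAG, AGA, AGATTAC, AGTTATAC, ATTCGACA): 25 nodes
  'C'-branch (CAACAAT, CAACC, CAACCCCAGAC, CAACCCGAGGA, CAACGAATA, CAACTATATCT, CAACTCAT, CAACTTT): 36 nodes
  'G'-branch (GTGACCTG, GTGCAATT, GTGCCCACAT, GTGCCGAGG, GTGCCTTTAC, GTGGCTGATC): 35 nodes
Sum: 96

96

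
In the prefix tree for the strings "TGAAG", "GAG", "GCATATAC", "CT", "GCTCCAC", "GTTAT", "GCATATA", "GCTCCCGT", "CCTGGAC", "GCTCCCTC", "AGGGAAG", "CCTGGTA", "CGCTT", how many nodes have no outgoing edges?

A leaf is a node with no children — equivalently, the end of a word that is not a proper prefix of any other stored word.
Those words: "AGGGAAG", "CCTGGAC", "CCTGGTA", "CGCTT", "CT", "GAG", "GCATATAC", "GCTCCAC", "GCTCCCGT", "GCTCCCTC", "GTTAT", "TGAAG"
Leaf count: 12

12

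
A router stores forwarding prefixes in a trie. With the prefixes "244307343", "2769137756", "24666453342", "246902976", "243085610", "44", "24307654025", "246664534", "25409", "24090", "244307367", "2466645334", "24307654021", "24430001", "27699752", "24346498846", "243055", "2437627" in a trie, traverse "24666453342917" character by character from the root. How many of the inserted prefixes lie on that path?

2

Traverse "24666453342917" character by character; count nodes along the way that are marked as word ends.
Prefixes of the query that are stored words: "2466645334", "24666453342"
Count: 2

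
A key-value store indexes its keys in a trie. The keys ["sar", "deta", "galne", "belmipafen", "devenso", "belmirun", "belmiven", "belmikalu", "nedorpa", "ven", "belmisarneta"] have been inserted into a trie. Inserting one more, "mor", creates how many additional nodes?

"mor" shares no prefix with any stored word, so all 3 characters open new nodes.
3 − 0 = 3 new nodes.

3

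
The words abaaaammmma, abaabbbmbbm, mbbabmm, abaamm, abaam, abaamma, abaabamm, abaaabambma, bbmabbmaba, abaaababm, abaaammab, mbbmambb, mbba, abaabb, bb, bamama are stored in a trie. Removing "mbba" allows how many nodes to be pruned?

Walk "mbba" from the leaf back toward the root, removing each node that no remaining word uses.
Every node on "mbba" is still needed (e.g. by "mbbabmm"), so nothing is freed.
Nodes removed: 0

0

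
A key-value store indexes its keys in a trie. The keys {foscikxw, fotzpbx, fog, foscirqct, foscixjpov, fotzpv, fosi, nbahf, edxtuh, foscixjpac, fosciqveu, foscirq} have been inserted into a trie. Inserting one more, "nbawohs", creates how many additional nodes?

4

Walking "nbawohs" from the root, the first 3 characters ("nba") follow existing edges; "w" is the first miss.
Each of the 4 remaining characters creates one node.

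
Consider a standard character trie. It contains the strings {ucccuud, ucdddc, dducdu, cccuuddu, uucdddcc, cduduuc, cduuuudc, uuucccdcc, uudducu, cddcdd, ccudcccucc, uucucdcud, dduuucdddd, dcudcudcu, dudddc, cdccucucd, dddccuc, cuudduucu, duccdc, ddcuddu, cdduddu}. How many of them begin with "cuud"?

Filter for entries beginning with "cuud":
Matches: "cuudduucu"
Count: 1

1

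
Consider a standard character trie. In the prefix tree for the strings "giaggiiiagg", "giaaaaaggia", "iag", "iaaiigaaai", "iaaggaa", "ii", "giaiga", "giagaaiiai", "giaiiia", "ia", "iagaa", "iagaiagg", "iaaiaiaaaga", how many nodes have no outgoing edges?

Leaves are exactly the stored words that no other stored word extends.
Those words: "giaaaaaggia", "giagaaiiai", "giaggiiiagg", "giaiga", "giaiiia", "iaaggaa", "iaaiaiaaaga", "iaaiigaaai", "iagaa", "iagaiagg", "ii"
Leaf count: 11

11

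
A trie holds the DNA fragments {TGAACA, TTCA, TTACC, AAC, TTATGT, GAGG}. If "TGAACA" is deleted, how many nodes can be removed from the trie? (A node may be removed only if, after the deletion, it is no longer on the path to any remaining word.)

5

After clearing the end-marker at "TGAACA", prune upward until reaching a node still needed by another word.
The suffix "GAACA" (5 nodes) is used only by "TGAACA"; the node for "T" still has the child "T", so pruning stops there.
Nodes removed: 5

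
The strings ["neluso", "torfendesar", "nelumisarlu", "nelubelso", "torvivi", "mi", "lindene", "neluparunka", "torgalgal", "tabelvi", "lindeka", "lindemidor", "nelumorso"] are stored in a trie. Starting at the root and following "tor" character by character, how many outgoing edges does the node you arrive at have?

3

The children of the "tor" node are the distinct next characters among strings starting with "tor".
Distinct next characters after "tor": f, g, v.
That node has 3 child edges.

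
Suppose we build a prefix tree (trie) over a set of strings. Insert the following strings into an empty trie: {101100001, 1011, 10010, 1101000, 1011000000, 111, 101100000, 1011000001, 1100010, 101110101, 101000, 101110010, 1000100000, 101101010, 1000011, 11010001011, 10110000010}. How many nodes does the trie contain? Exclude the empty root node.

Trace insertions, counting only characters that open a new branch:
  "101100001" → 9 new (1, 0, 1, 1, 0, 0, 0, 0, 1)
  "1011" → prefix "1011" already present; 0 new (none)
  "10010" → prefix "10" already present; 3 new (0, 1, 0)
  "1101000" → prefix "1" already present; 6 new (1, 0, 1, 0, 0, 0)
  "1011000000" → prefix "10110000" already present; 2 new (0, 0)
  "111" → prefix "11" already present; 1 new (1)
  "101100000" → prefix "101100000" already present; 0 new (none)
  "1011000001" → prefix "101100000" already present; 1 new (1)
  "1100010" → prefix "110" already present; 4 new (0, 0, 1, 0)
  "101110101" → prefix "1011" already present; 5 new (1, 0, 1, 0, 1)
  "101000" → prefix "101" already present; 3 new (0, 0, 0)
  "101110010" → prefix "101110" already present; 3 new (0, 1, 0)
  "1000100000" → prefix "100" already present; 7 new (0, 1, 0, 0, 0, 0, 0)
  "101101010" → prefix "10110" already present; 4 new (1, 0, 1, 0)
  "1000011" → prefix "1000" already present; 3 new (0, 1, 1)
  "11010001011" → prefix "1101000" already present; 4 new (1, 0, 1, 1)
  "10110000010" → prefix "1011000001" already present; 1 new (0)
Total nodes = 9 + 0 + 3 + 6 + 2 + 1 + 0 + 1 + 4 + 5 + 3 + 3 + 7 + 4 + 3 + 4 + 1 = 56

56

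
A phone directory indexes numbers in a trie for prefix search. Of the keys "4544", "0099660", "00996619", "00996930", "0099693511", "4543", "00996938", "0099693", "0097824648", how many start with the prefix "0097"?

Walk to "0097"; the words in its subtree are exactly those with that prefix.
Words under "0097": 0097824648
Count: 1

1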